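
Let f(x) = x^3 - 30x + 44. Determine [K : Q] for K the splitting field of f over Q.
[K : Q] = 6

By the rational root test, any rational root of the monic integer polynomial f(x) = x^3 - 30x + 44 must be an integer dividing the constant term 44, i.e. one of ±{1, 2, 4, 11, 22, 44}. Evaluating: f(1) = 15, f(-1) = 73, f(2) = -8, f(-2) = 96, f(4) = -12, f(-4) = 100, f(11) = 1045, f(-11) = -957, f(22) = 10032, f(-22) = -9944, f(44) = 83908, f(-44) = -83820; none is 0, so f has no rational root and is therefore irreducible over Q (a cubic with no linear factor over a field is irreducible). For an irreducible cubic, the Galois group is A_3 or S_3 according as the discriminant disc(f) = -4a^3 - 27b^2 = -4·(-30)^3 - 27·(44)^2 = 55728 is or is not a square in Q. Here disc(f) = 55728 is not a perfect square in Q, so the Galois group of f over Q is not contained in A_3 and must be all of S_3. The splitting field has degree |S_3| = 6 over Q, so [K : Q] = 6.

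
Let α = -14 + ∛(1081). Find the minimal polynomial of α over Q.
m_α(x) = x^3 + 42x^2 + 588x + 1663

Set β = α + 14 = ∛(1081), so β^3 = 1081. Then (α + 14)^3 - 1081 = 0, i.e. α is a root of g(x) = (x + 14)^3 - 1081 = x^3 + 42x^2 + 588x + 1663. Since g(x) = h(x + 14) where h(x) = x^3 - 1081, and h is irreducible over Q (because 1081 is not a perfect cube, so h has no rational root, and a monic cubic with no rational root is irreducible), g is also irreducible (irreducibility is preserved under the substitution x → x + 14). Hence m_α(x) = x^3 + 42x^2 + 588x + 1663.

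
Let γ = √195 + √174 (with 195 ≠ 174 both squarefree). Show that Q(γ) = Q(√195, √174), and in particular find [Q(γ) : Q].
[Q(γ) : Q] = 4 (equivalently, Q(γ) = Q(√195, √174))

Obviously Q(γ) ⊆ Q(√195, √174), and [Q(√195, √174):Q] = 4 (since 195, 174 are distinct squarefree integers > 1 with 33930 not a perfect square). To show equality we compute the minimal polynomial of γ. From γ = √195 + √174: γ^2 = 195 + 2√(33930) + 174 = 369 + 2√(33930), so γ^2 - 369 = 2√(33930); squaring, (γ^2 - 369)^2 = 4·33930, i.e. γ^4 - 738γ^2 + 136161 - 135720 = 0, i.e. γ^4 - 738γ^2 + 441 = 0. So γ is a root of x^4 - 738x^2 + 441. This polynomial is irreducible over Q: it has no rational root (each ±√195 ± √174 is irrational), and any factorization into two quadratics over Q would force √(33930) ∈ Q (pairing opposite roots) or √195, √174 ∈ Q (other pairings), all impossible. Hence [Q(γ):Q] = 4 = [Q(√195, √174):Q], so Q(γ) = Q(√195, √174).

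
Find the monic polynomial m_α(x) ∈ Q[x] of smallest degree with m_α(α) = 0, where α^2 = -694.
m_α(x) = x^2 + 694

α satisfies α^2 + 694 = 0, so x^2 + 694 annihilates α. Since d = -694 is squarefree and ≠ 1, it is not a perfect square in Q, so x^2 + 694 has no rational root and is therefore irreducible over Q (a degree-2 polynomial over a field is irreducible iff it has no root). Hence m_α(x) = x^2 + 694.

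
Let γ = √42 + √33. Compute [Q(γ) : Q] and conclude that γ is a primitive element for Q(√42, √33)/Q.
[Q(γ) : Q] = 4 (equivalently, Q(γ) = Q(√42, √33))

Obviously Q(γ) ⊆ Q(√42, √33), and [Q(√42, √33):Q] = 4 (since 42, 33 are distinct squarefree integers > 1 with 1386 not a perfect square). To show equality we compute the minimal polynomial of γ. From γ = √42 + √33: γ^2 = 42 + 2√(1386) + 33 = 75 + 2√(1386), so γ^2 - 75 = 2√(1386); squaring, (γ^2 - 75)^2 = 4·1386, i.e. γ^4 - 150γ^2 + 5625 - 5544 = 0, i.e. γ^4 - 150γ^2 + 81 = 0. So γ is a root of x^4 - 150x^2 + 81. This polynomial is irreducible over Q: it has no rational root (each ±√42 ± √33 is irrational), and any factorization into two quadratics over Q would force √(1386) ∈ Q (pairing opposite roots) or √42, √33 ∈ Q (other pairings), all impossible. Hence [Q(γ):Q] = 4 = [Q(√42, √33):Q], so Q(γ) = Q(√42, √33).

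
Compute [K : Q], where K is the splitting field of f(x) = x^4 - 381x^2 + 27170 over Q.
[K : Q] = 4

Solving the quadratic in x^2: x^2 = (381 ± √(381^2 - 4·27170))/2 = (381 ± √36481)/2 = (381 ± 191)/2, giving x^2 = 286 or x^2 = 95. So f(x) = (x^2 - 286)(x^2 - 95) and the roots of f are ±√286, ±√95. Hence the splitting field is K = Q(√286, √95). Since 286 and 95 are distinct squarefree integers > 1, their product 27170 is not a perfect square, so √95 ∉ Q(√286). By the tower law [K:Q] = [Q(√286,√95):Q(√286)] · [Q(√286):Q] = 2 · 2 = 4.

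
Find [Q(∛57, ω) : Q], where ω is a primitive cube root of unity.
[Q(∛57, ω) : Q] = 6

[Q(∛57):Q] = 3 (min poly x^3 - 57, irreducible since 57 is not a perfect cube). [Q(ω):Q] = 2 (min poly x^2 + x + 1). Since Q(∛57) ⊂ R and ω ∉ R, we have ω ∉ Q(∛57), so x^2 + x + 1 remains irreducible over Q(∛57) and [Q(∛57, ω) : Q(∛57)] = 2. By the tower law, [Q(∛57, ω) : Q] = 3 · 2 = 6. (In fact Q(∛57, ω) is the splitting field of x^3 - 57 over Q.)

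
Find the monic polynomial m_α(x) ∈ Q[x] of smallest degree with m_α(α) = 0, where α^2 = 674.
m_α(x) = x^2 - 674

α satisfies α^2 - 674 = 0, so x^2 - 674 annihilates α. Since d = 674 is squarefree and ≠ 1, it is not a perfect square in Q, so x^2 - 674 has no rational root and is therefore irreducible over Q (a degree-2 polynomial over a field is irreducible iff it has no root). Hence m_α(x) = x^2 - 674.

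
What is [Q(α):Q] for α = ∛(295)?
[Q(α):Q] = 3

The minimal polynomial of α is x^3 - 295, irreducible over Q since 295 is not a perfect cube (so x^3 - 295 has no rational root). Hence [Q(α):Q] = deg(m_α) = 3.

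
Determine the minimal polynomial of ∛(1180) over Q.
m_α(x) = x^3 - 1180

α satisfies α^3 = 1180, so x^3 - 1180 annihilates α. By the rational root test, a rational root p/q (in lowest terms) of x^3 - 1180 would satisfy p^3 = 1180 q^3, forcing q = 1 and p^3 = 1180; but 1180 is not a perfect cube, contradiction. A monic cubic over Q with no rational root is irreducible (any nontrivial factorization would include a linear factor). Hence x^3 - 1180 is the minimal polynomial of α, and in particular [Q(α):Q] = 3.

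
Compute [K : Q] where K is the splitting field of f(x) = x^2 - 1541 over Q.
[K : Q] = 2

f(x) = x^2 - 1541 factors as (x - √1541)(x + √1541). The splitting field is K = Q(√1541). Since 1541 is squarefree and > 1, it is not a perfect square, so x^2 - 1541 is irreducible over Q and [Q(√1541) : Q] = 2. Hence [K : Q] = 2.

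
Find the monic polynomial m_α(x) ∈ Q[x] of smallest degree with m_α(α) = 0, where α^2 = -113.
m_α(x) = x^2 + 113

α satisfies α^2 + 113 = 0, so x^2 + 113 annihilates α. Since d = -113 is squarefree and ≠ 1, it is not a perfect square in Q, so x^2 + 113 has no rational root and is therefore irreducible over Q (a degree-2 polynomial over a field is irreducible iff it has no root). Hence m_α(x) = x^2 + 113.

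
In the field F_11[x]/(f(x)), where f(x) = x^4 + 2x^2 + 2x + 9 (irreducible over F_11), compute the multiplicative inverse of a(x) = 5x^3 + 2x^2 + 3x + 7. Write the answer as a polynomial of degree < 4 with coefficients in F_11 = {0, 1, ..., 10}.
a(x)^(-1) ≡ x^3 + 10x^2 + 6x + 2 (mod f(x))

Since f is irreducible over F_11, F_11[x]/(f) is a field and a(x) ≠ 0 has an inverse. Apply the extended Euclidean algorithm to f(x) and a(x) in F_11[x]: f(x) = (9x + 3)·a(x) + (2x^2 + 7x + 10);  a(x) = (8x + 6)·(2x^2 + 7x + 10) + (2x + 2);  (2x^2 + 7x + 10) = (x + 8)·(2x + 2) + (5). The last nonzero remainder is the constant 5 = gcd(f, a) in F_11. Back-substituting through the division chain expresses 5 = s(x)·a(x) + t(x)·f(x) with s(x) ≡ 5x^3 + 6x^2 + 8x + 10 (mod f), so (5x^3 + 6x^2 + 8x + 10)·a(x) ≡ 5 (mod f). Multiplying by 5^(-1) ≡ 9 in F_11 gives a(x)^(-1) ≡ 9·(5x^3 + 6x^2 + 8x + 10) ≡ x^3 + 10x^2 + 6x + 2 (mod f). Check: (5x^3 + 2x^2 + 3x + 7)·(x^3 + 10x^2 + 6x + 2) = 5x^6 + 8x^5 + 9x^4 + 4x^3 + 4x^2 + 4x + 3 ≡ 1 (mod x^4 + 2x^2 + 2x + 9).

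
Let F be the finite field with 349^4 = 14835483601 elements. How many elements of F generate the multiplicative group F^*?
There are φ(14835483600) = 3273984000 primitive elements

F_q^* is cyclic of order q - 1 = 14835483600. A cyclic group of order m has exactly φ(m) generators. Here m = 14835483600 = 2^4 · 3 · 5^2 · 7 · 29 · 60901, so the number of primitive elements is φ(14835483600) = 3273984000.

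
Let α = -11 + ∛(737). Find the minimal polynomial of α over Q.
m_α(x) = x^3 + 33x^2 + 363x + 594

Set β = α + 11 = ∛(737), so β^3 = 737. Then (α + 11)^3 - 737 = 0, i.e. α is a root of g(x) = (x + 11)^3 - 737 = x^3 + 33x^2 + 363x + 594. Since g(x) = h(x + 11) where h(x) = x^3 - 737, and h is irreducible over Q (because 737 is not a perfect cube, so h has no rational root, and a monic cubic with no rational root is irreducible), g is also irreducible (irreducibility is preserved under the substitution x → x + 11). Hence m_α(x) = x^3 + 33x^2 + 363x + 594.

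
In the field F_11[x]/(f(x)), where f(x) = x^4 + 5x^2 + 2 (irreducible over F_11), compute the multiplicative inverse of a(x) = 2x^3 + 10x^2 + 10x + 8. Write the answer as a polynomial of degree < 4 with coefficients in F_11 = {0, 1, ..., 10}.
a(x)^(-1) ≡ 6x^3 + 8x^2 + 7x + 3 (mod f(x))

Since f is irreducible over F_11, F_11[x]/(f) is a field and a(x) ≠ 0 has an inverse. Apply the extended Euclidean algorithm to f(x) and a(x) in F_11[x]: f(x) = (6x + 3)·a(x) + (3x^2 + 10x);  a(x) = (8x + 6)·(3x^2 + 10x) + (5x + 8);  (3x^2 + 10x) = (5x + 5)·(5x + 8) + (4). The last nonzero remainder is the constant 4 = gcd(f, a) in F_11. Back-substituting through the division chain expresses 4 = s(x)·a(x) + t(x)·f(x) with s(x) ≡ 2x^3 + 10x^2 + 6x + 1 (mod f), so (2x^3 + 10x^2 + 6x + 1)·a(x) ≡ 4 (mod f). Multiplying by 4^(-1) ≡ 3 in F_11 gives a(x)^(-1) ≡ 3·(2x^3 + 10x^2 + 6x + 1) ≡ 6x^3 + 8x^2 + 7x + 3 (mod f). Check: (2x^3 + 10x^2 + 10x + 8)·(6x^3 + 8x^2 + 7x + 3) = x^6 + 10x^5 + 6x^3 + 10x^2 + 9x + 2 ≡ 1 (mod x^4 + 5x^2 + 2).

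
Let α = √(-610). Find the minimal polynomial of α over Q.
m_α(x) = x^2 + 610

α satisfies α^2 + 610 = 0, so x^2 + 610 annihilates α. Since d = -610 is squarefree and ≠ 1, it is not a perfect square in Q, so x^2 + 610 has no rational root and is therefore irreducible over Q (a degree-2 polynomial over a field is irreducible iff it has no root). Hence m_α(x) = x^2 + 610.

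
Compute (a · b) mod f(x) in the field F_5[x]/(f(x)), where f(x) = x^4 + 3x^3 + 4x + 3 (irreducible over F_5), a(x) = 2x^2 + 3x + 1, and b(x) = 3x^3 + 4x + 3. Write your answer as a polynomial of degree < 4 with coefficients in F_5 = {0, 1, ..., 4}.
a · b ≡ 3x^3 + 4x^2 + x (mod f(x))

Multiply in F_5[x]: a(x)·b(x) = (2x^2 + 3x + 1)·(3x^3 + 4x + 3) = x^5 + 4x^4 + x^3 + 3x^2 + 3x + 3. This has degree ≥ 4, so divide by f(x) over F_5: x^5 + 4x^4 + x^3 + 3x^2 + 3x + 3 = (x + 1)·(x^4 + 3x^3 + 4x + 3) + (3x^3 + 4x^2 + x). Hence a·b ≡ 3x^3 + 4x^2 + x (mod f). (F_5[x]/(f) is a field with 5^4 = 625 elements since f is irreducible of degree 4.)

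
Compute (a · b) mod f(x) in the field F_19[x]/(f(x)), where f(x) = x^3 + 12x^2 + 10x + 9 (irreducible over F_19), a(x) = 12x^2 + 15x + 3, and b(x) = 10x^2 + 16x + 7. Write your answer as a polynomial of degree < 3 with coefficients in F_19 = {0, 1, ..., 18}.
a · b ≡ 18x^2 + 2x + 4 (mod f(x))

Multiply in F_19[x]: a(x)·b(x) = (12x^2 + 15x + 3)·(10x^2 + 16x + 7) = 6x^4 + 12x^2 + x + 2. This has degree ≥ 3, so divide by f(x) over F_19: 6x^4 + 12x^2 + x + 2 = (6x + 4)·(x^3 + 12x^2 + 10x + 9) + (18x^2 + 2x + 4). Hence a·b ≡ 18x^2 + 2x + 4 (mod f). (F_19[x]/(f) is a field with 19^3 = 6859 elements since f is irreducible of degree 3.)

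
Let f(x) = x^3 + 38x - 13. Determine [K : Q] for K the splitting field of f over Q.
[K : Q] = 6

By the rational root test, any rational root of the monic integer polynomial f(x) = x^3 + 38x - 13 must be an integer dividing the constant term -13, i.e. one of ±{1, 13}. Evaluating: f(1) = 26, f(-1) = -52, f(13) = 2678, f(-13) = -2704; none is 0, so f has no rational root and is therefore irreducible over Q (a cubic with no linear factor over a field is irreducible). For an irreducible cubic, the Galois group is A_3 or S_3 according as the discriminant disc(f) = -4a^3 - 27b^2 = -4·(38)^3 - 27·(-13)^2 = -224051 is or is not a square in Q. Here disc(f) = -224051 is not a perfect square in Q, so the Galois group of f over Q is not contained in A_3 and must be all of S_3. The splitting field has degree |S_3| = 6 over Q, so [K : Q] = 6.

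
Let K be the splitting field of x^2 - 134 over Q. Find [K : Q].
[K : Q] = 2

f(x) = x^2 - 134 factors as (x - √134)(x + √134). The splitting field is K = Q(√134). Since 134 is squarefree and > 1, it is not a perfect square, so x^2 - 134 is irreducible over Q and [Q(√134) : Q] = 2. Hence [K : Q] = 2.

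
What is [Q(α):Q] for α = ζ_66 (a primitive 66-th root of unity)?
[Q(α):Q] = 20

The minimal polynomial of ζ_66 over Q is the 66-th cyclotomic polynomial Φ_66(x), which is irreducible over Q and has degree φ(66) = 20. Hence [Q(α):Q] = φ(66) = 20.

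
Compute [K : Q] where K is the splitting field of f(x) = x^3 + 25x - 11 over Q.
[K : Q] = 6

By the rational root test, any rational root of the monic integer polynomial f(x) = x^3 + 25x - 11 must be an integer dividing the constant term -11, i.e. one of ±{1, 11}. Evaluating: f(1) = 15, f(-1) = -37, f(11) = 1595, f(-11) = -1617; none is 0, so f has no rational root and is therefore irreducible over Q (a cubic with no linear factor over a field is irreducible). For an irreducible cubic, the Galois group is A_3 or S_3 according as the discriminant disc(f) = -4a^3 - 27b^2 = -4·(25)^3 - 27·(-11)^2 = -65767 is or is not a square in Q. Here disc(f) = -65767 is not a perfect square in Q, so the Galois group of f over Q is not contained in A_3 and must be all of S_3. The splitting field has degree |S_3| = 6 over Q, so [K : Q] = 6.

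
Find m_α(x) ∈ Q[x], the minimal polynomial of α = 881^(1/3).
m_α(x) = x^3 - 881

α satisfies α^3 = 881, so x^3 - 881 annihilates α. By the rational root test, a rational root p/q (in lowest terms) of x^3 - 881 would satisfy p^3 = 881 q^3, forcing q = 1 and p^3 = 881; but 881 is not a perfect cube, contradiction. A monic cubic over Q with no rational root is irreducible (any nontrivial factorization would include a linear factor). Hence x^3 - 881 is the minimal polynomial of α, and in particular [Q(α):Q] = 3.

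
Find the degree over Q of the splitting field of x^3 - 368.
[K : Q] = 6

The roots of x^3 - 368 are ∛368, ω∛368, ω^2∛368 where ω = e^(2πi/3) is a primitive cube root of unity, so K = Q(∛368, ω). Now [Q(∛368):Q] = 3 (since 368 is not a perfect cube, x^3 - 368 is irreducible) and [Q(ω):Q] = 2. Both 2 and 3 divide [K:Q], and [K:Q] ≤ 3·2 = 6, so [K:Q] = 6. (Equivalently: Q(∛368) ⊂ R but ω ∉ R, so [K : Q(∛368)] = 2.)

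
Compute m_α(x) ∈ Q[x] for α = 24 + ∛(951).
m_α(x) = x^3 - 72x^2 + 1728x - 14775

Set β = α - 24 = ∛(951), so β^3 = 951. Then (α - 24)^3 - 951 = 0, i.e. α is a root of g(x) = (x - 24)^3 - 951 = x^3 - 72x^2 + 1728x - 14775. Since g(x) = h(x - 24) where h(x) = x^3 - 951, and h is irreducible over Q (because 951 is not a perfect cube, so h has no rational root, and a monic cubic with no rational root is irreducible), g is also irreducible (irreducibility is preserved under the substitution x → x - 24). Hence m_α(x) = x^3 - 72x^2 + 1728x - 14775.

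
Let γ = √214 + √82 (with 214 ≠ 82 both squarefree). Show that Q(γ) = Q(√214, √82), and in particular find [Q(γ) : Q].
[Q(γ) : Q] = 4 (equivalently, Q(γ) = Q(√214, √82))

Obviously Q(γ) ⊆ Q(√214, √82), and [Q(√214, √82):Q] = 4 (since 214, 82 are distinct squarefree integers > 1 with 17548 not a perfect square). To show equality we compute the minimal polynomial of γ. From γ = √214 + √82: γ^2 = 214 + 2√(17548) + 82 = 296 + 2√(17548), so γ^2 - 296 = 2√(17548); squaring, (γ^2 - 296)^2 = 4·17548, i.e. γ^4 - 592γ^2 + 87616 - 70192 = 0, i.e. γ^4 - 592γ^2 + 17424 = 0. So γ is a root of x^4 - 592x^2 + 17424. This polynomial is irreducible over Q: it has no rational root (each ±√214 ± √82 is irrational), and any factorization into two quadratics over Q would force √(17548) ∈ Q (pairing opposite roots) or √214, √82 ∈ Q (other pairings), all impossible. Hence [Q(γ):Q] = 4 = [Q(√214, √82):Q], so Q(γ) = Q(√214, √82).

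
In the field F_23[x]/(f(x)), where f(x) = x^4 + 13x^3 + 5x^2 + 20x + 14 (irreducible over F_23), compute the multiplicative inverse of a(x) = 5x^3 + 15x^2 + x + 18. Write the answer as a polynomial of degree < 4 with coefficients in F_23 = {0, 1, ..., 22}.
a(x)^(-1) ≡ 9x^3 + 10x^2 + 11x + 2 (mod f(x))

Since f is irreducible over F_23, F_23[x]/(f) is a field and a(x) ≠ 0 has an inverse. Apply the extended Euclidean algorithm to f(x) and a(x) in F_23[x]: f(x) = (14x + 2)·a(x) + (7x^2 + 19x + 1);  a(x) = (4x + 11)·(7x^2 + 19x + 1) + (18x + 7);  (7x^2 + 19x + 1) = (17x + 20)·(18x + 7) + (22). The last nonzero remainder is the constant 22 = gcd(f, a) in F_23. Back-substituting through the division chain expresses 22 = s(x)·a(x) + t(x)·f(x) with s(x) ≡ 14x^3 + 13x^2 + 12x + 21 (mod f), so (14x^3 + 13x^2 + 12x + 21)·a(x) ≡ 22 (mod f). Multiplying by 22^(-1) ≡ 22 in F_23 gives a(x)^(-1) ≡ 22·(14x^3 + 13x^2 + 12x + 21) ≡ 9x^3 + 10x^2 + 11x + 2 (mod f). Check: (5x^3 + 15x^2 + x + 18)·(9x^3 + 10x^2 + 11x + 2) = 22x^6 + x^5 + 7x^4 + 2x^3 + 14x^2 + 16x + 13 ≡ 1 (mod x^4 + 13x^3 + 5x^2 + 20x + 14).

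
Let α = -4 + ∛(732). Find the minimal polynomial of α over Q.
m_α(x) = x^3 + 12x^2 + 48x - 668

Set β = α + 4 = ∛(732), so β^3 = 732. Then (α + 4)^3 - 732 = 0, i.e. α is a root of g(x) = (x + 4)^3 - 732 = x^3 + 12x^2 + 48x - 668. Since g(x) = h(x + 4) where h(x) = x^3 - 732, and h is irreducible over Q (because 732 is not a perfect cube, so h has no rational root, and a monic cubic with no rational root is irreducible), g is also irreducible (irreducibility is preserved under the substitution x → x + 4). Hence m_α(x) = x^3 + 12x^2 + 48x - 668.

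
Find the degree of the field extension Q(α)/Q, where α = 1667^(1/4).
[Q(α):Q] = 4

α is a root of x^4 - 1667. By Eisenstein's criterion at the prime p = 1667 (which divides the constant term 1667 but p^2 = 2778889 does not, since 1667 is squarefree), x^4 - 1667 is irreducible over Q. Hence [Q(α):Q] = 4.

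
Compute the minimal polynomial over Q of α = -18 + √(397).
m_α(x) = x^2 + 36x - 73

From α + 18 = √(397), squaring gives (α + 18)^2 = 397, i.e. α^2 + 36α + 324 = 397, so α^2 + 36α - 73 = 0. The discriminant of x^2 + 36x - 73 is (36)^2 - 4·(-73) = 1296 + 292 = 1588, and 4·(397) is not a perfect square in Q since 397 is squarefree and ≠ 1. Hence x^2 + 36x - 73 is irreducible over Q and is the minimal polynomial of α.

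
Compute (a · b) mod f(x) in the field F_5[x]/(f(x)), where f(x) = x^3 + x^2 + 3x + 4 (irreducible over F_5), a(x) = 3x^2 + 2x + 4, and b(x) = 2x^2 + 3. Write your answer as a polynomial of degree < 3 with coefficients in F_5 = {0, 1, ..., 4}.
a · b ≡ x^2 + 3x (mod f(x))

Multiply in F_5[x]: a(x)·b(x) = (3x^2 + 2x + 4)·(2x^2 + 3) = x^4 + 4x^3 + 2x^2 + x + 2. This has degree ≥ 3, so divide by f(x) over F_5: x^4 + 4x^3 + 2x^2 + x + 2 = (x + 3)·(x^3 + x^2 + 3x + 4) + (x^2 + 3x). Hence a·b ≡ x^2 + 3x (mod f). (F_5[x]/(f) is a field with 5^3 = 125 elements since f is irreducible of degree 3.)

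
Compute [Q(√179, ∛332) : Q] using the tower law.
[Q(√179, ∛332) : Q] = 6

Let L = Q(√179, ∛332). Since Q(√179) ⊂ L and [Q(√179):Q] = 2, the tower law gives 2 | [L:Q]. Likewise Q(∛332) ⊂ L with [Q(∛332):Q] = 3 (because 332 is not a perfect cube), so 3 | [L:Q]. As gcd(2,3) = 1, [L:Q] is divisible by 6. Conversely L is generated over Q by √179 and ∛332, so [L:Q] ≤ 2·3 = 6. Therefore [Q(√179, ∛332) : Q] = 6.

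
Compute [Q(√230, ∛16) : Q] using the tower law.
[Q(√230, ∛16) : Q] = 6

Let L = Q(√230, ∛16). Since Q(√230) ⊂ L and [Q(√230):Q] = 2, the tower law gives 2 | [L:Q]. Likewise Q(∛16) ⊂ L with [Q(∛16):Q] = 3 (because 16 is not a perfect cube), so 3 | [L:Q]. As gcd(2,3) = 1, [L:Q] is divisible by 6. Conversely L is generated over Q by √230 and ∛16, so [L:Q] ≤ 2·3 = 6. Therefore [Q(√230, ∛16) : Q] = 6.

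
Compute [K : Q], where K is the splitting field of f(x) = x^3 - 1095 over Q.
[K : Q] = 6

The roots of x^3 - 1095 are ∛1095, ω∛1095, ω^2∛1095 where ω = e^(2πi/3) is a primitive cube root of unity, so K = Q(∛1095, ω). Now [Q(∛1095):Q] = 3 (since 1095 is not a perfect cube, x^3 - 1095 is irreducible) and [Q(ω):Q] = 2. Both 2 and 3 divide [K:Q], and [K:Q] ≤ 3·2 = 6, so [K:Q] = 6. (Equivalently: Q(∛1095) ⊂ R but ω ∉ R, so [K : Q(∛1095)] = 2.)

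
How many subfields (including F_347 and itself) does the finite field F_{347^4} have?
F_{347^4} has 3 subfields

The subfields of F_{p^n} are exactly the fields F_{p^d} for d | n (each is the fixed field of the unique index-d subgroup of Gal(F_{p^n}/F_p) ≅ Z/nZ). The divisors of n = 4 are {1, 2, 4}, giving 3 subfields: F_{347^1}, F_{347^2}, F_{347^4}.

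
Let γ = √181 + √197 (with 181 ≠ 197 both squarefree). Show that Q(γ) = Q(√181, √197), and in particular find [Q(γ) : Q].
[Q(γ) : Q] = 4 (equivalently, Q(γ) = Q(√181, √197))

Obviously Q(γ) ⊆ Q(√181, √197), and [Q(√181, √197):Q] = 4 (since 181, 197 are distinct squarefree integers > 1 with 35657 not a perfect square). To show equality we compute the minimal polynomial of γ. From γ = √181 + √197: γ^2 = 181 + 2√(35657) + 197 = 378 + 2√(35657), so γ^2 - 378 = 2√(35657); squaring, (γ^2 - 378)^2 = 4·35657, i.e. γ^4 - 756γ^2 + 142884 - 142628 = 0, i.e. γ^4 - 756γ^2 + 256 = 0. So γ is a root of x^4 - 756x^2 + 256. This polynomial is irreducible over Q: it has no rational root (each ±√181 ± √197 is irrational), and any factorization into two quadratics over Q would force √(35657) ∈ Q (pairing opposite roots) or √181, √197 ∈ Q (other pairings), all impossible. Hence [Q(γ):Q] = 4 = [Q(√181, √197):Q], so Q(γ) = Q(√181, √197).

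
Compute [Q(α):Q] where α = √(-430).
[Q(α):Q] = 2

[Q(α):Q] equals the degree of the minimal polynomial of α. Here α^2 = -430 and x^2 + 430 is irreducible (d = -430 is squarefree, ≠ 1, hence not a square), so deg(m_α) = 2. Thus [Q(α):Q] = 2.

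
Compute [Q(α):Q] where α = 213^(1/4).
[Q(α):Q] = 4

α is a root of x^4 - 213. By Eisenstein's criterion at the prime p = 3 (which divides the constant term 213 but p^2 = 9 does not, since 213 is squarefree), x^4 - 213 is irreducible over Q. Hence [Q(α):Q] = 4.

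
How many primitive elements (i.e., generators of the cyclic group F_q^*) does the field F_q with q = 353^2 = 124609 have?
There are φ(124608) = 37120 primitive elements

F_q^* is cyclic of order q - 1 = 124608. A cyclic group of order m has exactly φ(m) generators. Here m = 124608 = 2^6 · 3 · 11 · 59, so the number of primitive elements is φ(124608) = 37120.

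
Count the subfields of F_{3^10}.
F_{3^10} has 4 subfields

The subfields of F_{p^n} are exactly the fields F_{p^d} for d | n (each is the fixed field of the unique index-d subgroup of Gal(F_{p^n}/F_p) ≅ Z/nZ). The divisors of n = 10 are {1, 2, 5, 10}, giving 4 subfields: F_{3^1}, F_{3^2}, F_{3^5}, F_{3^10}.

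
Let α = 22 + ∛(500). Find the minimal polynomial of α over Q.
m_α(x) = x^3 - 66x^2 + 1452x - 11148

Set β = α - 22 = ∛(500), so β^3 = 500. Then (α - 22)^3 - 500 = 0, i.e. α is a root of g(x) = (x - 22)^3 - 500 = x^3 - 66x^2 + 1452x - 11148. Since g(x) = h(x - 22) where h(x) = x^3 - 500, and h is irreducible over Q (because 500 is not a perfect cube, so h has no rational root, and a monic cubic with no rational root is irreducible), g is also irreducible (irreducibility is preserved under the substitution x → x - 22). Hence m_α(x) = x^3 - 66x^2 + 1452x - 11148.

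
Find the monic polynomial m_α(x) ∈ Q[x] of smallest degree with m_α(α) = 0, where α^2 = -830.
m_α(x) = x^2 + 830

α satisfies α^2 + 830 = 0, so x^2 + 830 annihilates α. Since d = -830 is squarefree and ≠ 1, it is not a perfect square in Q, so x^2 + 830 has no rational root and is therefore irreducible over Q (a degree-2 polynomial over a field is irreducible iff it has no root). Hence m_α(x) = x^2 + 830.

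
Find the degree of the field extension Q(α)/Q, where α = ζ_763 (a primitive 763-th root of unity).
[Q(α):Q] = 648

The minimal polynomial of ζ_763 over Q is the 763-th cyclotomic polynomial Φ_763(x), which is irreducible over Q and has degree φ(763) = 648. Hence [Q(α):Q] = φ(763) = 648.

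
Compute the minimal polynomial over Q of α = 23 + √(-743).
m_α(x) = x^2 - 46x + 1272

From α - 23 = √(-743), squaring gives (α - 23)^2 = -743, i.e. α^2 - 46α + 529 = -743, so α^2 - 46α + 1272 = 0. The discriminant of x^2 - 46x + 1272 is (-46)^2 - 4·(1272) = 2116 - 5088 = -2972, and 4·(-743) is not a perfect square in Q since -743 is squarefree and ≠ 1. Hence x^2 - 46x + 1272 is irreducible over Q and is the minimal polynomial of α.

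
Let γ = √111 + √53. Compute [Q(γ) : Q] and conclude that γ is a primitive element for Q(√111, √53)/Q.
[Q(γ) : Q] = 4 (equivalently, Q(γ) = Q(√111, √53))

Obviously Q(γ) ⊆ Q(√111, √53), and [Q(√111, √53):Q] = 4 (since 111, 53 are distinct squarefree integers > 1 with 5883 not a perfect square). To show equality we compute the minimal polynomial of γ. From γ = √111 + √53: γ^2 = 111 + 2√(5883) + 53 = 164 + 2√(5883), so γ^2 - 164 = 2√(5883); squaring, (γ^2 - 164)^2 = 4·5883, i.e. γ^4 - 328γ^2 + 26896 - 23532 = 0, i.e. γ^4 - 328γ^2 + 3364 = 0. So γ is a root of x^4 - 328x^2 + 3364. This polynomial is irreducible over Q: it has no rational root (each ±√111 ± √53 is irrational), and any factorization into two quadratics over Q would force √(5883) ∈ Q (pairing opposite roots) or √111, √53 ∈ Q (other pairings), all impossible. Hence [Q(γ):Q] = 4 = [Q(√111, √53):Q], so Q(γ) = Q(√111, √53).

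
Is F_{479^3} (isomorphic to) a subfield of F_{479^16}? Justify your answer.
No: F_{479^3} is not a subfield of F_{479^16}

F_{p^m} embeds in F_{p^n} iff m | n. Here 3 ∤ 16 (since 16 = 5·3 + 1 with remainder 1 ≠ 0), so F_{479^3} is not a subfield of F_{479^16}. Equivalently: if it were, the tower law would give 3 = [F_{479^3}:F_479] dividing [F_{479^16}:F_479] = 16, contradiction.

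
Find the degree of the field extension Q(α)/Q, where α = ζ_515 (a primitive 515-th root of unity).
[Q(α):Q] = 408

The minimal polynomial of ζ_515 over Q is the 515-th cyclotomic polynomial Φ_515(x), which is irreducible over Q and has degree φ(515) = 408. Hence [Q(α):Q] = φ(515) = 408.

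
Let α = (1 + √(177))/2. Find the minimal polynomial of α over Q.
m_α(x) = x^2 - x - 44

From 2α - 1 = √(177), squaring gives (2α - 1)^2 = 177, i.e. 4α^2 - 4α + 1 = 177, so α^2 - α + (1 - 177)/4 = 0. Since 177 ≡ 1 (mod 4), (1 - 177)/4 = -44 ∈ Z. The polynomial x^2 - x - 44 has discriminant 1 - 4·(-44) = 177, which is not a perfect square in Q (d = 177 is squarefree and ≠ 1), so x^2 - x - 44 is irreducible over Q. It is the minimal polynomial of α.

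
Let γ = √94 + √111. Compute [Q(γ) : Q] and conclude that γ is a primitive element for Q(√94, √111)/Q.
[Q(γ) : Q] = 4 (equivalently, Q(γ) = Q(√94, √111))

Obviously Q(γ) ⊆ Q(√94, √111), and [Q(√94, √111):Q] = 4 (since 94, 111 are distinct squarefree integers > 1 with 10434 not a perfect square). To show equality we compute the minimal polynomial of γ. From γ = √94 + √111: γ^2 = 94 + 2√(10434) + 111 = 205 + 2√(10434), so γ^2 - 205 = 2√(10434); squaring, (γ^2 - 205)^2 = 4·10434, i.e. γ^4 - 410γ^2 + 42025 - 41736 = 0, i.e. γ^4 - 410γ^2 + 289 = 0. So γ is a root of x^4 - 410x^2 + 289. This polynomial is irreducible over Q: it has no rational root (each ±√94 ± √111 is irrational), and any factorization into two quadratics over Q would force √(10434) ∈ Q (pairing opposite roots) or √94, √111 ∈ Q (other pairings), all impossible. Hence [Q(γ):Q] = 4 = [Q(√94, √111):Q], so Q(γ) = Q(√94, √111).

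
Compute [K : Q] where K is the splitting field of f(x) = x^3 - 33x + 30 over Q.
[K : Q] = 6

By the rational root test, any rational root of the monic integer polynomial f(x) = x^3 - 33x + 30 must be an integer dividing the constant term 30, i.e. one of ±{1, 2, 3, 5, 6, 10, 15, 30}. Evaluating: f(1) = -2, f(-1) = 62, f(2) = -28, f(-2) = 88, f(3) = -42, f(-3) = 102, f(5) = -10, f(-5) = 70, f(6) = 48, f(-6) = 12, f(10) = 700, f(-10) = -640, f(15) = 2910, f(-15) = -2850, f(30) = 26040, f(-30) = -25980; none is 0, so f has no rational root and is therefore irreducible over Q (a cubic with no linear factor over a field is irreducible). For an irreducible cubic, the Galois group is A_3 or S_3 according as the discriminant disc(f) = -4a^3 - 27b^2 = -4·(-33)^3 - 27·(30)^2 = 119448 is or is not a square in Q. Here disc(f) = 119448 is not a perfect square in Q, so the Galois group of f over Q is not contained in A_3 and must be all of S_3. The splitting field has degree |S_3| = 6 over Q, so [K : Q] = 6.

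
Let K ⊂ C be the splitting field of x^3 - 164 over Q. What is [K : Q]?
[K : Q] = 6

The roots of x^3 - 164 are ∛164, ω∛164, ω^2∛164 where ω = e^(2πi/3) is a primitive cube root of unity, so K = Q(∛164, ω). Now [Q(∛164):Q] = 3 (since 164 is not a perfect cube, x^3 - 164 is irreducible) and [Q(ω):Q] = 2. Both 2 and 3 divide [K:Q], and [K:Q] ≤ 3·2 = 6, so [K:Q] = 6. (Equivalently: Q(∛164) ⊂ R but ω ∉ R, so [K : Q(∛164)] = 2.)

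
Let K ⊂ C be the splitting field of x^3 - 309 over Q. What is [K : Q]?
[K : Q] = 6

The roots of x^3 - 309 are ∛309, ω∛309, ω^2∛309 where ω = e^(2πi/3) is a primitive cube root of unity, so K = Q(∛309, ω). Now [Q(∛309):Q] = 3 (since 309 is not a perfect cube, x^3 - 309 is irreducible) and [Q(ω):Q] = 2. Both 2 and 3 divide [K:Q], and [K:Q] ≤ 3·2 = 6, so [K:Q] = 6. (Equivalently: Q(∛309) ⊂ R but ω ∉ R, so [K : Q(∛309)] = 2.)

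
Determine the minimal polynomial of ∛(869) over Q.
m_α(x) = x^3 - 869

α satisfies α^3 = 869, so x^3 - 869 annihilates α. By the rational root test, a rational root p/q (in lowest terms) of x^3 - 869 would satisfy p^3 = 869 q^3, forcing q = 1 and p^3 = 869; but 869 is not a perfect cube, contradiction. A monic cubic over Q with no rational root is irreducible (any nontrivial factorization would include a linear factor). Hence x^3 - 869 is the minimal polynomial of α, and in particular [Q(α):Q] = 3.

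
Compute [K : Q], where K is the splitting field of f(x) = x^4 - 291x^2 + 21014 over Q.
[K : Q] = 4

Solving the quadratic in x^2: x^2 = (291 ± √(291^2 - 4·21014))/2 = (291 ± √625)/2 = (291 ± 25)/2, giving x^2 = 133 or x^2 = 158. So f(x) = (x^2 - 133)(x^2 - 158) and the roots of f are ±√133, ±√158. Hence the splitting field is K = Q(√133, √158). Since 133 and 158 are distinct squarefree integers > 1, their product 21014 is not a perfect square, so √158 ∉ Q(√133). By the tower law [K:Q] = [Q(√133,√158):Q(√133)] · [Q(√133):Q] = 2 · 2 = 4.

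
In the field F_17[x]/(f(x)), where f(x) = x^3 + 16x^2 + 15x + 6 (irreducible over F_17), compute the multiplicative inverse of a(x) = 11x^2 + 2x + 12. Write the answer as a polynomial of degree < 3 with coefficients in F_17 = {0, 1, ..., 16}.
a(x)^(-1) ≡ 8x^2 + 7x + 7 (mod f(x))

Since f is irreducible over F_17, F_17[x]/(f) is a field and a(x) ≠ 0 has an inverse. Apply the extended Euclidean algorithm to f(x) and a(x) in F_17[x]: f(x) = (14x + 2)·a(x) + (13x + 16);  a(x) = (10x + 14)·(13x + 16) + (9). The last nonzero remainder is the constant 9 = gcd(f, a) in F_17. Back-substituting through the division chain expresses 9 = s(x)·a(x) + t(x)·f(x) with s(x) ≡ 4x^2 + 12x + 12 (mod f), so (4x^2 + 12x + 12)·a(x) ≡ 9 (mod f). Multiplying by 9^(-1) ≡ 2 in F_17 gives a(x)^(-1) ≡ 2·(4x^2 + 12x + 12) ≡ 8x^2 + 7x + 7 (mod f). Check: (11x^2 + 2x + 12)·(8x^2 + 7x + 7) = 3x^4 + 8x^3 + 13x + 16 ≡ 1 (mod x^3 + 16x^2 + 15x + 6).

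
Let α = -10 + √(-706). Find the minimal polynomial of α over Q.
m_α(x) = x^2 + 20x + 806

From α + 10 = √(-706), squaring gives (α + 10)^2 = -706, i.e. α^2 + 20α + 100 = -706, so α^2 + 20α + 806 = 0. The discriminant of x^2 + 20x + 806 is (20)^2 - 4·(806) = 400 - 3224 = -2824, and 4·(-706) is not a perfect square in Q since -706 is squarefree and ≠ 1. Hence x^2 + 20x + 806 is irreducible over Q and is the minimal polynomial of α.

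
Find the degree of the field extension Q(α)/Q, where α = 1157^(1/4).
[Q(α):Q] = 4

α is a root of x^4 - 1157. By Eisenstein's criterion at the prime p = 13 (which divides the constant term 1157 but p^2 = 169 does not, since 1157 is squarefree), x^4 - 1157 is irreducible over Q. Hence [Q(α):Q] = 4.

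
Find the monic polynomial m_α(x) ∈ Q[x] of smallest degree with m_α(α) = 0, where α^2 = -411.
m_α(x) = x^2 + 411

α satisfies α^2 + 411 = 0, so x^2 + 411 annihilates α. Since d = -411 is squarefree and ≠ 1, it is not a perfect square in Q, so x^2 + 411 has no rational root and is therefore irreducible over Q (a degree-2 polynomial over a field is irreducible iff it has no root). Hence m_α(x) = x^2 + 411.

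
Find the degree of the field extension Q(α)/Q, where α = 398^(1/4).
[Q(α):Q] = 4

α is a root of x^4 - 398. By Eisenstein's criterion at the prime p = 2 (which divides the constant term 398 but p^2 = 4 does not, since 398 is squarefree), x^4 - 398 is irreducible over Q. Hence [Q(α):Q] = 4.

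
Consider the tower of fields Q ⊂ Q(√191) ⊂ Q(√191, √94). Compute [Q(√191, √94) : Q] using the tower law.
[Q(√191, √94) : Q] = 4

[Q(√191):Q] = 2 (min poly x^2 - 191, irreducible since 191 is squarefree > 1). For the top step, suppose √94 ∈ Q(√191), say √94 = c + d√191 with c, d ∈ Q. Squaring: 94 = c^2 + 191d^2 + 2cd√191. Since √191 ∉ Q this forces 2cd = 0. If d = 0 then √94 = c ∈ Q, contradicting 94 squarefree > 1. If c = 0 then 94 = 191d^2, so 191·94 = (191d)^2 is a perfect square in Q — but 191·94 = 17954 is not a perfect square (since 191 and 94 are distinct squarefree integers). Contradiction. Hence √94 ∉ Q(√191), so x^2 - 94 stays irreducible over Q(√191) and [Q(√191, √94) : Q(√191)] = 2. By the tower law, [Q(√191, √94) : Q] = 2 · 2 = 4.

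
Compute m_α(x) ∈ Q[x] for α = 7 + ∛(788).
m_α(x) = x^3 - 21x^2 + 147x - 1131

Set β = α - 7 = ∛(788), so β^3 = 788. Then (α - 7)^3 - 788 = 0, i.e. α is a root of g(x) = (x - 7)^3 - 788 = x^3 - 21x^2 + 147x - 1131. Since g(x) = h(x - 7) where h(x) = x^3 - 788, and h is irreducible over Q (because 788 is not a perfect cube, so h has no rational root, and a monic cubic with no rational root is irreducible), g is also irreducible (irreducibility is preserved under the substitution x → x - 7). Hence m_α(x) = x^3 - 21x^2 + 147x - 1131.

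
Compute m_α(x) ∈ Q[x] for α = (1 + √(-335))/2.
m_α(x) = x^2 - x + 84

From 2α - 1 = √(-335), squaring gives (2α - 1)^2 = -335, i.e. 4α^2 - 4α + 1 = -335, so α^2 - α + (1 + 335)/4 = 0. Since -335 ≡ 1 (mod 4), (1 + 335)/4 = 84 ∈ Z. The polynomial x^2 - x + 84 has discriminant 1 - 4·(84) = -335, which is not a perfect square in Q (d = -335 is squarefree and ≠ 1), so x^2 - x + 84 is irreducible over Q. It is the minimal polynomial of α.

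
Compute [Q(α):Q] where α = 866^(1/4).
[Q(α):Q] = 4

α is a root of x^4 - 866. By Eisenstein's criterion at the prime p = 2 (which divides the constant term 866 but p^2 = 4 does not, since 866 is squarefree), x^4 - 866 is irreducible over Q. Hence [Q(α):Q] = 4.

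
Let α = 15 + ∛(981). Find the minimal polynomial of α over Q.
m_α(x) = x^3 - 45x^2 + 675x - 4356

Set β = α - 15 = ∛(981), so β^3 = 981. Then (α - 15)^3 - 981 = 0, i.e. α is a root of g(x) = (x - 15)^3 - 981 = x^3 - 45x^2 + 675x - 4356. Since g(x) = h(x - 15) where h(x) = x^3 - 981, and h is irreducible over Q (because 981 is not a perfect cube, so h has no rational root, and a monic cubic with no rational root is irreducible), g is also irreducible (irreducibility is preserved under the substitution x → x - 15). Hence m_α(x) = x^3 - 45x^2 + 675x - 4356.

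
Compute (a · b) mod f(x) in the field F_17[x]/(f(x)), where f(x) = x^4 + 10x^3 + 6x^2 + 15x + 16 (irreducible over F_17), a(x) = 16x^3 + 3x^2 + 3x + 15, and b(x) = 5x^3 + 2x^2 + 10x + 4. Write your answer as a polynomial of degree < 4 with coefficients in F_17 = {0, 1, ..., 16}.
a · b ≡ 16x^3 + 4x^2 + 16x + 15 (mod f(x))

Multiply in F_17[x]: a(x)·b(x) = (16x^3 + 3x^2 + 3x + 15)·(5x^3 + 2x^2 + 10x + 4) = 12x^6 + 13x^5 + 11x^4 + 5x^3 + 4x^2 + 9x + 9. This has degree ≥ 4, so divide by f(x) over F_17: 12x^6 + 13x^5 + 11x^4 + 5x^3 + 4x^2 + 9x + 9 = (12x^2 + 12x + 6)·(x^4 + 10x^3 + 6x^2 + 15x + 16) + (16x^3 + 4x^2 + 16x + 15). Hence a·b ≡ 16x^3 + 4x^2 + 16x + 15 (mod f). (F_17[x]/(f) is a field with 17^4 = 83521 elements since f is irreducible of degree 4.)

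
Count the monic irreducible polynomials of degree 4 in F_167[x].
There are 194442108 monic irreducible polynomials of degree 4 over F_167

Each element of F_{167^4} that lies in no proper subfield is a root of exactly one monic irreducible of degree 4 over F_167, and each such polynomial has 4 distinct roots in F_{167^4}. By Möbius inversion the count is N_167(4) = (1/4) Σ_{d|4} μ(4/d) · 167^d = (1/4)(μ(4)·167^1 + μ(2)·167^2 + μ(1)·167^4) = 777768432/4 = 194442108.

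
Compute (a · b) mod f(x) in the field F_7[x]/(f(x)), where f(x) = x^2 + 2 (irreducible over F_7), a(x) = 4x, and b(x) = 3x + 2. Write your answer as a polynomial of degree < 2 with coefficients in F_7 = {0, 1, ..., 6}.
a · b ≡ x + 4 (mod f(x))

Multiply in F_7[x]: a(x)·b(x) = (4x)·(3x + 2) = 5x^2 + x. This has degree ≥ 2, so divide by f(x) over F_7: 5x^2 + x = (5)·(x^2 + 2) + (x + 4). Hence a·b ≡ x + 4 (mod f). (F_7[x]/(f) is a field with 7^2 = 49 elements since f is irreducible of degree 2.)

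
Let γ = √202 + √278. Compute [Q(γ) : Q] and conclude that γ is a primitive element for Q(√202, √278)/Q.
[Q(γ) : Q] = 4 (equivalently, Q(γ) = Q(√202, √278))

Obviously Q(γ) ⊆ Q(√202, √278), and [Q(√202, √278):Q] = 4 (since 202, 278 are distinct squarefree integers > 1 with 56156 not a perfect square). To show equality we compute the minimal polynomial of γ. From γ = √202 + √278: γ^2 = 202 + 2√(56156) + 278 = 480 + 2√(56156), so γ^2 - 480 = 2√(56156); squaring, (γ^2 - 480)^2 = 4·56156, i.e. γ^4 - 960γ^2 + 230400 - 224624 = 0, i.e. γ^4 - 960γ^2 + 5776 = 0. So γ is a root of x^4 - 960x^2 + 5776. This polynomial is irreducible over Q: it has no rational root (each ±√202 ± √278 is irrational), and any factorization into two quadratics over Q would force √(56156) ∈ Q (pairing opposite roots) or √202, √278 ∈ Q (other pairings), all impossible. Hence [Q(γ):Q] = 4 = [Q(√202, √278):Q], so Q(γ) = Q(√202, √278).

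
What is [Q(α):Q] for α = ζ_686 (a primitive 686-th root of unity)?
[Q(α):Q] = 294

The minimal polynomial of ζ_686 over Q is the 686-th cyclotomic polynomial Φ_686(x), which is irreducible over Q and has degree φ(686) = 294. Hence [Q(α):Q] = φ(686) = 294.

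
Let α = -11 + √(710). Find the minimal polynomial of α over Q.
m_α(x) = x^2 + 22x - 589

From α + 11 = √(710), squaring gives (α + 11)^2 = 710, i.e. α^2 + 22α + 121 = 710, so α^2 + 22α - 589 = 0. The discriminant of x^2 + 22x - 589 is (22)^2 - 4·(-589) = 484 + 2356 = 2840, and 4·(710) is not a perfect square in Q since 710 is squarefree and ≠ 1. Hence x^2 + 22x - 589 is irreducible over Q and is the minimal polynomial of α.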